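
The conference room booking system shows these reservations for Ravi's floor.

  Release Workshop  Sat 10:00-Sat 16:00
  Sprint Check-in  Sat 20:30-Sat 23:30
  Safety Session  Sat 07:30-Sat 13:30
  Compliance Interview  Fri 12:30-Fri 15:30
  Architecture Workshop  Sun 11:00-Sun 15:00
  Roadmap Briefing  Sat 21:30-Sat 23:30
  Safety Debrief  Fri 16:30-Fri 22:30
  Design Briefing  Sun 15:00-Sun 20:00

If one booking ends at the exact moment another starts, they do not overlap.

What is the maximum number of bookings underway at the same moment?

Sort all start/end points and keep a running count:
Fri 12:30 start Compliance Interview → 1
Fri 15:30 end Compliance Interview → 0
Fri 16:30 start Safety Debrief → 1
Fri 22:30 end Safety Debrief → 0
Sat 07:30 start Safety Session → 1
Sat 10:00 start Release Workshop → 2
Sat 13:30 end Safety Session → 1
Sat 16:00 end Release Workshop → 0
Sat 20:30 start Sprint Check-in → 1
Sat 21:30 start Roadmap Briefing → 2
Sat 23:30 end Roadmap Briefing → 1
Sat 23:30 end Sprint Check-in → 0
Sun 11:00 start Architecture Workshop → 1
Sun 15:00 end Architecture Workshop → 0
Sun 15:00 start Design Briefing → 1
Sun 20:00 end Design Briefing → 0
Peak is 2, at Sat 10:00 (Release Workshop, Safety Session).

2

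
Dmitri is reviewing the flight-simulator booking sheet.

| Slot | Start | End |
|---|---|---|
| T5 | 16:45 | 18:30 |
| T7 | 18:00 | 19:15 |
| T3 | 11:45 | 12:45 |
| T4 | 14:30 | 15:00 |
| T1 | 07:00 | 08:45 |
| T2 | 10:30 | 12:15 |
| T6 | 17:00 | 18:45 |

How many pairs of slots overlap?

Check each pair: they overlap iff neither finishes before the other starts.
Sorted by start: T1, T2, T3, T4, T5, T6, T7.
T2 starts after T1 ends; T1 is clear from here.
T3 starts before T2 ends → T2 and T3 overlap.
T4 starts after T2 ends; T2 is clear from here.
T4 starts after T3 ends; T3 is clear from here.
T5 starts after T4 ends; T4 is clear from here.
T6 starts before T5 ends → T5 and T6 overlap.
T7 starts before T5 ends → T5 and T7 overlap.
T7 starts before T6 ends → T6 and T7 overlap.
Overlapping pairs: T2 & T3, T5 & T6, T5 & T7, T6 & T7 — 4 in total.

4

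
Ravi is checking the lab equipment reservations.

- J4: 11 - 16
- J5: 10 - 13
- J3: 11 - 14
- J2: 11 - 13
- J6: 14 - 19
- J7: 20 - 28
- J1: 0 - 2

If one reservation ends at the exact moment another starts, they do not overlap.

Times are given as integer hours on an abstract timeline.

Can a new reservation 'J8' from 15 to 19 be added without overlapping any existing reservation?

No — it overlaps J4, J6

J1: ends 2 at or before J8 starts 15 → clear.
J5: ends 13 at or before J8 starts 15 → clear.
J2: ends 13 at or before J8 starts 15 → clear.
J3: ends 14 at or before J8 starts 15 → clear.
J4: starts 11 before J8 ends 19, and ends 16 after J8 starts 15 → overlap.
J6: starts 14 before J8 ends 19, and ends 19 after J8 starts 15 → overlap.
J7: starts 20 at or after J8 ends 19 → clear.
J8 overlaps J4, J6.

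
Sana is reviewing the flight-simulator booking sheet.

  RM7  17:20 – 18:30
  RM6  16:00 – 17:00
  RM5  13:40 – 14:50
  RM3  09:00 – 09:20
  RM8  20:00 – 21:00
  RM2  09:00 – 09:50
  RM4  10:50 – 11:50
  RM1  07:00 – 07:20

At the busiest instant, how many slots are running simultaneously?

2

Sort all start/end points and keep a running count:
07:00 start RM1 → 1
07:20 end RM1 → 0
09:00 start RM2 → 1
09:00 start RM3 → 2
09:20 end RM3 → 1
09:50 end RM2 → 0
10:50 start RM4 → 1
11:50 end RM4 → 0
13:40 start RM5 → 1
14:50 end RM5 → 0
16:00 start RM6 → 1
17:00 end RM6 → 0
17:20 start RM7 → 1
18:30 end RM7 → 0
20:00 start RM8 → 1
21:00 end RM8 → 0
Peak is 2, at 09:00 (RM2, RM3).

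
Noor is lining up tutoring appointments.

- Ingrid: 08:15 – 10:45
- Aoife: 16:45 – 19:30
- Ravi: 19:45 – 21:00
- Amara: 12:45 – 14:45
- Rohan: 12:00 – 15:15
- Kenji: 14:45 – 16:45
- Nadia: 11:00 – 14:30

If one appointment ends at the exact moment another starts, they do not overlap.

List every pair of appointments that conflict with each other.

Amara & Nadia, Amara & Rohan, Kenji & Rohan, Nadia & Rohan

Sorted by start: Ingrid, Nadia, Rohan, Amara, Kenji, Aoife, Ravi.
Nadia starts after Ingrid ends — done with Ingrid.
Rohan starts before Nadia ends → Nadia and Rohan overlap.
Amara starts before Nadia ends → Nadia and Amara overlap.
Kenji starts after Nadia ends — done with Nadia.
Amara starts before Rohan ends → Rohan and Amara overlap.
Kenji starts before Rohan ends → Rohan and Kenji overlap.
Aoife starts after Rohan ends — done with Rohan.
Kenji starts exactly when Amara ends (back-to-back, no overlap) — done with Amara.
Aoife starts exactly when Kenji ends (back-to-back, no overlap) — done with Kenji.
Ravi starts after Aoife ends.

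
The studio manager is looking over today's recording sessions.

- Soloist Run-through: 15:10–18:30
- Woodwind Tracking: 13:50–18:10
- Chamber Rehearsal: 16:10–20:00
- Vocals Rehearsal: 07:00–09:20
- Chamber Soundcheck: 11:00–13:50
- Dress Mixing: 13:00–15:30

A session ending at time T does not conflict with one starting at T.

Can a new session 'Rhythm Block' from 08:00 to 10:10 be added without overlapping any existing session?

No — it overlaps Vocals Rehearsal

Vocals Rehearsal: starts 07:00 before Rhythm Block ends 10:10, and ends 09:20 after Rhythm Block starts 08:00 → overlap.
Chamber Soundcheck: starts 11:00 at or after Rhythm Block ends 10:10 → clear.
Dress Mixing: starts 13:00 at or after Rhythm Block ends 10:10 → clear.
Woodwind Tracking: starts 13:50 at or after Rhythm Block ends 10:10 → clear.
Soloist Run-through: starts 15:10 at or after Rhythm Block ends 10:10 → clear.
Chamber Rehearsal: starts 16:10 at or after Rhythm Block ends 10:10 → clear.
Rhythm Block overlaps Vocals Rehearsal.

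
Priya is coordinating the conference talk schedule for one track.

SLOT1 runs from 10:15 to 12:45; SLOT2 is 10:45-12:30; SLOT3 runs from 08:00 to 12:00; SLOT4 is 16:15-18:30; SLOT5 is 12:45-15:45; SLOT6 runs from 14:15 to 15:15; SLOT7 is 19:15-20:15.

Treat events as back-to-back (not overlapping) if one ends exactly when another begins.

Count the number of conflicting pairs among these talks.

4

Sorted by start: SLOT3, SLOT1, SLOT2, SLOT5, SLOT6, SLOT4, SLOT7.
SLOT1 starts before SLOT3 ends → SLOT3 and SLOT1 overlap.
SLOT2 starts before SLOT3 ends → SLOT3 and SLOT2 overlap.
SLOT5 starts after SLOT3 ends; SLOT3 is clear from here.
SLOT2 starts before SLOT1 ends → SLOT1 and SLOT2 overlap.
SLOT5 starts exactly when SLOT1 ends (back-to-back, no overlap); SLOT1 is clear from here.
SLOT5 starts after SLOT2 ends; SLOT2 is clear from here.
SLOT6 starts before SLOT5 ends → SLOT5 and SLOT6 overlap.
SLOT4 starts after SLOT5 ends; SLOT5 is clear from here.
SLOT4 starts after SLOT6 ends; SLOT6 is clear from here.
SLOT7 starts after SLOT4 ends.
Overlapping pairs: SLOT1 & SLOT2, SLOT1 & SLOT3, SLOT2 & SLOT3, SLOT5 & SLOT6 — 4 in total.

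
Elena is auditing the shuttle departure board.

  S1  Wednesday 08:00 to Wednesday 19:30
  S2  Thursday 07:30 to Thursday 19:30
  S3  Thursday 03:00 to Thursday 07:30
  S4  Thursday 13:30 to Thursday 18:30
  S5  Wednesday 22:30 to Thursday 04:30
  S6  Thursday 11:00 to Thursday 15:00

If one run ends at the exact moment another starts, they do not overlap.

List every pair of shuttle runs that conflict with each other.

S2 & S4, S2 & S6, S3 & S5, S4 & S6

Sorted by start: S1, S5, S3, S2, S6, S4.
S5 starts after S1 ends; S1 is clear from here.
S3 starts before S5 ends → S5 and S3 overlap.
S2 starts after S5 ends; S5 is clear from here.
S2 starts exactly when S3 ends (back-to-back, no overlap); S3 is clear from here.
S6 starts before S2 ends → S2 and S6 overlap.
S4 starts before S2 ends → S2 and S4 overlap.
S4 starts before S6 ends → S6 and S4 overlap.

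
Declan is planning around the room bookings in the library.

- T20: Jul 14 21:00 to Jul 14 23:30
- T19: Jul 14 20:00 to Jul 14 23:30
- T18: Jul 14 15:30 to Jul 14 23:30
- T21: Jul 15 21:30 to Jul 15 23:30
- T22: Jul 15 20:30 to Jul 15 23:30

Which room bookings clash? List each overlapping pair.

T18 & T19, T18 & T20, T19 & T20, T21 & T22

Sorted by start: T18, T19, T20, T22, T21.
T19 starts before T18 ends → T18 and T19 overlap.
T20 starts before T18 ends → T18 and T20 overlap.
T22 starts after T18 ends; T18 is clear from here.
T20 starts before T19 ends → T19 and T20 overlap.
T22 starts after T19 ends; T19 is clear from here.
T22 starts after T20 ends; T20 is clear from here.
T21 starts before T22 ends → T22 and T21 overlap.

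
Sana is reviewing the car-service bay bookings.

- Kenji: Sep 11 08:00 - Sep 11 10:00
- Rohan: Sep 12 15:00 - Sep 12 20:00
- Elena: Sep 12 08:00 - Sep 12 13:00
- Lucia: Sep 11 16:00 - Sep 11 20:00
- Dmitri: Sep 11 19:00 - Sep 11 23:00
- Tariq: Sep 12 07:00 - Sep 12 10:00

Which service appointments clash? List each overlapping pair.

Sorted by start: Kenji, Lucia, Dmitri, Tariq, Elena, Rohan.
Lucia starts after Kenji ends, so Kenji has no further overlaps.
Dmitri starts before Lucia ends → Lucia and Dmitri overlap.
Tariq starts after Lucia ends, so Lucia has no further overlaps.
Tariq starts after Dmitri ends, so Dmitri has no further overlaps.
Elena starts before Tariq ends → Tariq and Elena overlap.
Rohan starts after Tariq ends.
Rohan starts after Elena ends.

Dmitri & Lucia, Elena & Tariq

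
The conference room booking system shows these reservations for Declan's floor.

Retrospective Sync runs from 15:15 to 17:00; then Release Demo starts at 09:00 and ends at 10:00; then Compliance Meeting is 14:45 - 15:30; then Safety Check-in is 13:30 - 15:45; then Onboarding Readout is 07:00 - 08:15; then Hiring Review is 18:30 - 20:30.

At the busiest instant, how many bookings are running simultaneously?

Walk through starts and ends in time order (an end at T is processed before a start at T):
07:00 start Onboarding Readout → 1
08:15 end Onboarding Readout → 0
09:00 start Release Demo → 1
10:00 end Release Demo → 0
13:30 start Safety Check-in → 1
14:45 start Compliance Meeting → 2
15:15 start Retrospective Sync → 3
15:30 end Compliance Meeting → 2
15:45 end Safety Check-in → 1
17:00 end Retrospective Sync → 0
18:30 start Hiring Review → 1
20:30 end Hiring Review → 0
Peak is 3, at 15:15 (Compliance Meeting, Retrospective Sync, Safety Check-in).

3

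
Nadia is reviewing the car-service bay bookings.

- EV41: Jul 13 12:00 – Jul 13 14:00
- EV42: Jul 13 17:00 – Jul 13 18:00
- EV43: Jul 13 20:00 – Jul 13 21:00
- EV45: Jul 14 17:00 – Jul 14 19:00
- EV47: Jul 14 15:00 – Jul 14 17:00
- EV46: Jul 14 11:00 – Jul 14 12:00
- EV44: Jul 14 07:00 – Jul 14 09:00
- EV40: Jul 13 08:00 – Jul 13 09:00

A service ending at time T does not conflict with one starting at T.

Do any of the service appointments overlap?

No

Two intervals overlap when each starts before the other ends.
Sorted by start: EV40, EV41, EV42, EV43, EV44, EV46, EV47, EV45.
EV41 starts after EV40 ends — done with EV40.
EV42 starts after EV41 ends — done with EV41.
EV43 starts after EV42 ends — done with EV42.
EV44 starts after EV43 ends — done with EV43.
EV46 starts after EV44 ends — done with EV44.
EV47 starts after EV46 ends — done with EV46.
EV45 starts exactly when EV47 ends (back-to-back, no overlap).
Every pair is clear; the schedule has no overlaps.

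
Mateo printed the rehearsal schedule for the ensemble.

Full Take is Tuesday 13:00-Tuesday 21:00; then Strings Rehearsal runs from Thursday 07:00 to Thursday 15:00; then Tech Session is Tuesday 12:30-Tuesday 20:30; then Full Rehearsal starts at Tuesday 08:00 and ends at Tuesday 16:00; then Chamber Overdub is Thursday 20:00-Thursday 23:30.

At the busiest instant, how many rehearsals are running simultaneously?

3

Sweep the timeline, counting +1 at each start and −1 at each end (ends before starts at a tie):
Tuesday 08:00 start Full Rehearsal → 1
Tuesday 12:30 start Tech Session → 2
Tuesday 13:00 start Full Take → 3
Tuesday 16:00 end Full Rehearsal → 2
Tuesday 20:30 end Tech Session → 1
Tuesday 21:00 end Full Take → 0
Thursday 07:00 start Strings Rehearsal → 1
Thursday 15:00 end Strings Rehearsal → 0
Thursday 20:00 start Chamber Overdub → 1
Thursday 23:30 end Chamber Overdub → 0
Peak is 3, at Tuesday 13:00 (Full Rehearsal, Full Take, Tech Session).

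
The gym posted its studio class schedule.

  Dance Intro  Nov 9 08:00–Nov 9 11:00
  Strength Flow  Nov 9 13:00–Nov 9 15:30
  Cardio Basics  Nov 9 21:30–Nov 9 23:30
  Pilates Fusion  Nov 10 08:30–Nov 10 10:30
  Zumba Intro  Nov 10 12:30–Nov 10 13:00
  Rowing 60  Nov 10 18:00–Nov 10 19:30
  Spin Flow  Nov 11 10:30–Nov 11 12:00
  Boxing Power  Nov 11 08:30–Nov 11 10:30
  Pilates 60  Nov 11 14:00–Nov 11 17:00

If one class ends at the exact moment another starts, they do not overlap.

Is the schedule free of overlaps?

Yes

Sorted by start: Dance Intro, Strength Flow, Cardio Basics, Pilates Fusion, Zumba Intro, Rowing 60, Boxing Power, Spin Flow, Pilates 60.
Strength Flow starts after Dance Intro ends, so nothing later overlaps Dance Intro either.
Cardio Basics starts after Strength Flow ends, so nothing later overlaps Strength Flow either.
Pilates Fusion starts after Cardio Basics ends, so nothing later overlaps Cardio Basics either.
Zumba Intro starts after Pilates Fusion ends, so nothing later overlaps Pilates Fusion either.
Rowing 60 starts after Zumba Intro ends, so nothing later overlaps Zumba Intro either.
Boxing Power starts after Rowing 60 ends, so nothing later overlaps Rowing 60 either.
Spin Flow starts exactly when Boxing Power ends (back-to-back, no overlap), so nothing later overlaps Boxing Power either.
Pilates 60 starts after Spin Flow ends.
Every pair is clear; the schedule has no overlaps.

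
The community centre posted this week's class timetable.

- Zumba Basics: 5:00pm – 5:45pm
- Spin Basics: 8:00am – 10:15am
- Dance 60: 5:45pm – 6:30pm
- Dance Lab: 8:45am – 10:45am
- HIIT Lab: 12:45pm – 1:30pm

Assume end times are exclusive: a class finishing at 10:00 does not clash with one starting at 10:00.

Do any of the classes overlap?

Yes

Check each pair: they overlap iff neither finishes before the other starts.
Sorted by start: Spin Basics, Dance Lab, HIIT Lab, Zumba Basics, Dance 60.
Dance Lab starts before Spin Basics ends → Spin Basics and Dance Lab overlap.
That's a conflict, so the schedule is not conflict-free.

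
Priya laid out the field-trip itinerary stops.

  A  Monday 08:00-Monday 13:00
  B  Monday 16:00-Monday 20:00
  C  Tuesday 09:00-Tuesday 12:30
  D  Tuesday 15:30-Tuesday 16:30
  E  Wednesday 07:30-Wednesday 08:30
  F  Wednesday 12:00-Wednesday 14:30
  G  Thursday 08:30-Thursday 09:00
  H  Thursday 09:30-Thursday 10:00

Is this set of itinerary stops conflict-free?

Yes

Check each pair: they overlap iff neither finishes before the other starts.
Sorted by start: A, B, C, D, E, F, G, H.
B starts after A ends — done with A.
C starts after B ends — done with B.
D starts after C ends — done with C.
E starts after D ends — done with D.
F starts after E ends — done with E.
G starts after F ends — done with F.
H starts after G ends.
Every pair is clear; the schedule has no overlaps.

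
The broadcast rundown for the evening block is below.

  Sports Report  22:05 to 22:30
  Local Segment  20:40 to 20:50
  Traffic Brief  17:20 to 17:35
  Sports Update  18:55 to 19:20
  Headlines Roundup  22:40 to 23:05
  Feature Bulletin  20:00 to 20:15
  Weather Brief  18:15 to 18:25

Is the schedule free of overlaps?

Yes

Sorted by start: Traffic Brief, Weather Brief, Sports Update, Feature Bulletin, Local Segment, Sports Report, Headlines Roundup.
Weather Brief starts after Traffic Brief ends; Traffic Brief is clear from here.
Sports Update starts after Weather Brief ends; Weather Brief is clear from here.
Feature Bulletin starts after Sports Update ends; Sports Update is clear from here.
Local Segment starts after Feature Bulletin ends; Feature Bulletin is clear from here.
Sports Report starts after Local Segment ends; Local Segment is clear from here.
Headlines Roundup starts after Sports Report ends.
Every pair is clear; the schedule has no overlaps.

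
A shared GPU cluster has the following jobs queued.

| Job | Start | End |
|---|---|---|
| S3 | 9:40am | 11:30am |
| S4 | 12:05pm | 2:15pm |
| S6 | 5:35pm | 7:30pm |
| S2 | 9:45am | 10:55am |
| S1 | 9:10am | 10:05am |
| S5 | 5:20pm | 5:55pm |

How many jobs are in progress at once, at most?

Sweep the timeline, counting +1 at each start and −1 at each end (ends before starts at a tie):
9:10am start S1 → 1
9:40am start S3 → 2
9:45am start S2 → 3
10:05am end S1 → 2
10:55am end S2 → 1
11:30am end S3 → 0
12:05pm start S4 → 1
2:15pm end S4 → 0
5:20pm start S5 → 1
5:35pm start S6 → 2
5:55pm end S5 → 1
7:30pm end S6 → 0
Peak is 3, at 9:45am (S1, S2, S3).

3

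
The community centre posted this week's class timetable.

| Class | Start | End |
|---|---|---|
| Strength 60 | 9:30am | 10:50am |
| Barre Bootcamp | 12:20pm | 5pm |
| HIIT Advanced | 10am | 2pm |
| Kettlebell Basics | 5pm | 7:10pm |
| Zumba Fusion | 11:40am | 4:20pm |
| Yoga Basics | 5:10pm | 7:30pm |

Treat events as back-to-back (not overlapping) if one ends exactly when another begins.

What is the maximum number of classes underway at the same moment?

3

Sort all start/end points and keep a running count:
9:30am start Strength 60 → 1
10am start HIIT Advanced → 2
10:50am end Strength 60 → 1
11:40am start Zumba Fusion → 2
12:20pm start Barre Bootcamp → 3
2pm end HIIT Advanced → 2
4:20pm end Zumba Fusion → 1
5pm end Barre Bootcamp → 0
5pm start Kettlebell Basics → 1
5:10pm start Yoga Basics → 2
7:10pm end Kettlebell Basics → 1
7:30pm end Yoga Basics → 0
Peak is 3, at 12:20pm (Barre Bootcamp, HIIT Advanced, Zumba Fusion).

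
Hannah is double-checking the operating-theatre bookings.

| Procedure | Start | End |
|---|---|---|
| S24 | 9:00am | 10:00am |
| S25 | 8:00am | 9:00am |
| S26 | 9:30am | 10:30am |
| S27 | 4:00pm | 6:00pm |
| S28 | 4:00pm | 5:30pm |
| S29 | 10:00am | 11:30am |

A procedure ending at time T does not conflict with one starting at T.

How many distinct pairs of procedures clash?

3

Check each pair: they overlap iff neither finishes before the other starts.
Sorted by start: S25, S24, S26, S29, S27, S28.
S24 starts exactly when S25 ends (back-to-back, no overlap), so S25 has no further overlaps.
S26 starts before S24 ends → S24 and S26 overlap.
S29 starts exactly when S24 ends (back-to-back, no overlap), so S24 has no further overlaps.
S29 starts before S26 ends → S26 and S29 overlap.
S27 starts after S26 ends, so S26 has no further overlaps.
S27 starts after S29 ends, so S29 has no further overlaps.
S28 starts before S27 ends → S27 and S28 overlap.
Overlapping pairs: S24 & S26, S26 & S29, S27 & S28 — 3 in total.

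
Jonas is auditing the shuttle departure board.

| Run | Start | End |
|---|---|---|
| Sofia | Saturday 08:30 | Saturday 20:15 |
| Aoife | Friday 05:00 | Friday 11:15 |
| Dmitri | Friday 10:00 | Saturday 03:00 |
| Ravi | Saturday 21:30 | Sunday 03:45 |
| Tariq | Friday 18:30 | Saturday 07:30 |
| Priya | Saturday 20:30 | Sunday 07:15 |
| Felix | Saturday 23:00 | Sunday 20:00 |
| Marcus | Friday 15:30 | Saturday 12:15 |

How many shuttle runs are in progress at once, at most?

3

Sort all start/end points and keep a running count:
Friday 05:00 start Aoife → 1
Friday 10:00 start Dmitri → 2
Friday 11:15 end Aoife → 1
Friday 15:30 start Marcus → 2
Friday 18:30 start Tariq → 3
Saturday 03:00 end Dmitri → 2
Saturday 07:30 end Tariq → 1
Saturday 08:30 start Sofia → 2
Saturday 12:15 end Marcus → 1
Saturday 20:15 end Sofia → 0
Saturday 20:30 start Priya → 1
Saturday 21:30 start Ravi → 2
Saturday 23:00 start Felix → 3
Sunday 03:45 end Ravi → 2
Sunday 07:15 end Priya → 1
Sunday 20:00 end Felix → 0
Peak is 3, at Friday 18:30 (Dmitri, Marcus, Tariq).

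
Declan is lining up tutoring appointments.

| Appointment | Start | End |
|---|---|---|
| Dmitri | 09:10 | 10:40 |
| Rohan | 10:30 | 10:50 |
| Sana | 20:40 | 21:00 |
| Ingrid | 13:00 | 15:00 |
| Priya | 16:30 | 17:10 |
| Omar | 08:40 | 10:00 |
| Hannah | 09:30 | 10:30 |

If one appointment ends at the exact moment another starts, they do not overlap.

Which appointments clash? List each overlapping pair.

Dmitri & Hannah, Dmitri & Omar, Dmitri & Rohan, Hannah & Omar

Sorted by start: Omar, Dmitri, Hannah, Rohan, Ingrid, Priya, Sana.
Dmitri starts before Omar ends → Omar and Dmitri overlap.
Hannah starts before Omar ends → Omar and Hannah overlap.
Rohan starts after Omar ends, so nothing later overlaps Omar either.
Hannah starts before Dmitri ends → Dmitri and Hannah overlap.
Rohan starts before Dmitri ends → Dmitri and Rohan overlap.
Ingrid starts after Dmitri ends, so nothing later overlaps Dmitri either.
Rohan starts exactly when Hannah ends (back-to-back, no overlap), so nothing later overlaps Hannah either.
Ingrid starts after Rohan ends, so nothing later overlaps Rohan either.
Priya starts after Ingrid ends, so nothing later overlaps Ingrid either.
Sana starts after Priya ends.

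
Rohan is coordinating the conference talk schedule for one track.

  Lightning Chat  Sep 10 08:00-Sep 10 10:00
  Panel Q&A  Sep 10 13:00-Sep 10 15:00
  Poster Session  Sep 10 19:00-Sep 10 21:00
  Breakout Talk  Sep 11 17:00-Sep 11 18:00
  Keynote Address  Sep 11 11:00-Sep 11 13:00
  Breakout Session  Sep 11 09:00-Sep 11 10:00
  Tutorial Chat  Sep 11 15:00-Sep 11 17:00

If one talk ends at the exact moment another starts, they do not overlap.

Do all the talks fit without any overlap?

Sorted by start: Lightning Chat, Panel Q&A, Poster Session, Breakout Session, Keynote Address, Tutorial Chat, Breakout Talk.
Panel Q&A starts after Lightning Chat ends, so nothing later overlaps Lightning Chat either.
Poster Session starts after Panel Q&A ends, so nothing later overlaps Panel Q&A either.
Breakout Session starts after Poster Session ends, so nothing later overlaps Poster Session either.
Keynote Address starts after Breakout Session ends, so nothing later overlaps Breakout Session either.
Tutorial Chat starts after Keynote Address ends, so nothing later overlaps Keynote Address either.
Breakout Talk starts exactly when Tutorial Chat ends (back-to-back, no overlap).
Every pair is clear; the schedule has no overlaps.

Yes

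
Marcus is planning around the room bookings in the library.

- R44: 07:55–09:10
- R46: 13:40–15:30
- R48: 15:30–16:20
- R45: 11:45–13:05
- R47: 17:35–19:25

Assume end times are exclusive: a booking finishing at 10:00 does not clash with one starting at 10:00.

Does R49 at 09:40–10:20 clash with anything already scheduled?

No — it doesn't clash with anything

R44: ends 09:10 at or before R49 starts 09:40 → clear.
R45: starts 11:45 at or after R49 ends 10:20 → clear.
R46: starts 13:40 at or after R49 ends 10:20 → clear.
R48: starts 15:30 at or after R49 ends 10:20 → clear.
R47: starts 17:35 at or after R49 ends 10:20 → clear.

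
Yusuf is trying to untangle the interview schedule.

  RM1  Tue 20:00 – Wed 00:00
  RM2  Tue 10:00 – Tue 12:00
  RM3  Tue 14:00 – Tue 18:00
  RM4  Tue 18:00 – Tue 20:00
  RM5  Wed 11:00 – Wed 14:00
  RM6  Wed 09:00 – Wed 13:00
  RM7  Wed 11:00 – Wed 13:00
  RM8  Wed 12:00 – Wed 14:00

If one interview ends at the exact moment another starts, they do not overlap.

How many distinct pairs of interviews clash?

6

Sorted by start: RM2, RM3, RM4, RM1, RM6, RM5, RM7, RM8.
RM3 starts after RM2 ends, so nothing later overlaps RM2 either.
RM4 starts exactly when RM3 ends (back-to-back, no overlap), so nothing later overlaps RM3 either.
RM1 starts exactly when RM4 ends (back-to-back, no overlap), so nothing later overlaps RM4 either.
RM6 starts after RM1 ends, so nothing later overlaps RM1 either.
RM5 starts before RM6 ends → RM6 and RM5 overlap.
RM7 starts before RM6 ends → RM6 and RM7 overlap.
RM8 starts before RM6 ends → RM6 and RM8 overlap.
RM7 starts before RM5 ends → RM5 and RM7 overlap.
RM8 starts before RM5 ends → RM5 and RM8 overlap.
RM8 starts before RM7 ends → RM7 and RM8 overlap.
Overlapping pairs: RM5 & RM6, RM5 & RM7, RM5 & RM8, RM6 & RM7, RM6 & RM8, RM7 & RM8 — 6 in total.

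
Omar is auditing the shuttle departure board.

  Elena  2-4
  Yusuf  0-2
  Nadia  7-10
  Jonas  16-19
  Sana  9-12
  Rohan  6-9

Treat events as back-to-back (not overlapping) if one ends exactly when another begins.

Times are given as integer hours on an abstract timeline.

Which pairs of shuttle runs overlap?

Two intervals overlap when each starts before the other ends.
Sorted by start: Yusuf, Elena, Rohan, Nadia, Sana, Jonas.
Elena starts exactly when Yusuf ends (back-to-back, no overlap) — done with Yusuf.
Rohan starts after Elena ends — done with Elena.
Nadia starts before Rohan ends → Rohan and Nadia overlap.
Sana starts exactly when Rohan ends (back-to-back, no overlap) — done with Rohan.
Sana starts before Nadia ends → Nadia and Sana overlap.
Jonas starts after Nadia ends.
Jonas starts after Sana ends.

Nadia & Rohan, Nadia & Sana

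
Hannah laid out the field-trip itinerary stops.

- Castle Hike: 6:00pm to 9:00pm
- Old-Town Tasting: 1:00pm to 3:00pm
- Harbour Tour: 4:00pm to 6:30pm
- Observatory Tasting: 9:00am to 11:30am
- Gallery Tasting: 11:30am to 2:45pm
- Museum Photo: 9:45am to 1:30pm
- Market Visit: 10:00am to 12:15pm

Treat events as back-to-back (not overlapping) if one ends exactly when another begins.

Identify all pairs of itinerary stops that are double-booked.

Castle Hike & Harbour Tour, Gallery Tasting & Market Visit, Gallery Tasting & Museum Photo, Gallery Tasting & Old-Town Tasting, Market Visit & Museum Photo, Market Visit & Observatory Tasting, Museum Photo & Observatory Tasting, Museum Photo & Old-Town Tasting

Sorted by start: Observatory Tasting, Museum Photo, Market Visit, Gallery Tasting, Old-Town Tasting, Harbour Tour, Castle Hike.
Museum Photo starts before Observatory Tasting ends → Observatory Tasting and Museum Photo overlap.
Market Visit starts before Observatory Tasting ends → Observatory Tasting and Market Visit overlap.
Gallery Tasting starts exactly when Observatory Tasting ends (back-to-back, no overlap), so Observatory Tasting has no further overlaps.
Market Visit starts before Museum Photo ends → Museum Photo and Market Visit overlap.
Gallery Tasting starts before Museum Photo ends → Museum Photo and Gallery Tasting overlap.
Old-Town Tasting starts before Museum Photo ends → Museum Photo and Old-Town Tasting overlap.
Harbour Tour starts after Museum Photo ends, so Museum Photo has no further overlaps.
Gallery Tasting starts before Market Visit ends → Market Visit and Gallery Tasting overlap.
Old-Town Tasting starts after Market Visit ends, so Market Visit has no further overlaps.
Old-Town Tasting starts before Gallery Tasting ends → Gallery Tasting and Old-Town Tasting overlap.
Harbour Tour starts after Gallery Tasting ends, so Gallery Tasting has no further overlaps.
Harbour Tour starts after Old-Town Tasting ends, so Old-Town Tasting has no further overlaps.
Castle Hike starts before Harbour Tour ends → Harbour Tour and Castle Hike overlap.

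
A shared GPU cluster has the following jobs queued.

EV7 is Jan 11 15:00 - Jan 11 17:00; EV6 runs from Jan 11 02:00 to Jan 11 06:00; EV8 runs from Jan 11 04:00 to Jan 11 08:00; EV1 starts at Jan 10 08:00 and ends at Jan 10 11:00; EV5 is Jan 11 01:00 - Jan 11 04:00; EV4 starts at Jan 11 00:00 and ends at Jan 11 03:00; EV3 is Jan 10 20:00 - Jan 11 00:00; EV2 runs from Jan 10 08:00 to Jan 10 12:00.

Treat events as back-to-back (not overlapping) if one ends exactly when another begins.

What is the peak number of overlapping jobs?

3

Walk through starts and ends in time order (an end at T is processed before a start at T):
Jan 10 08:00 start EV1 → 1
Jan 10 08:00 start EV2 → 2
Jan 10 11:00 end EV1 → 1
Jan 10 12:00 end EV2 → 0
Jan 10 20:00 start EV3 → 1
Jan 11 00:00 end EV3 → 0
Jan 11 00:00 start EV4 → 1
Jan 11 01:00 start EV5 → 2
Jan 11 02:00 start EV6 → 3
Jan 11 03:00 end EV4 → 2
Jan 11 04:00 end EV5 → 1
Jan 11 04:00 start EV8 → 2
Jan 11 06:00 end EV6 → 1
Jan 11 08:00 end EV8 → 0
Jan 11 15:00 start EV7 → 1
Jan 11 17:00 end EV7 → 0
Peak is 3, at Jan 11 02:00 (EV4, EV5, EV6).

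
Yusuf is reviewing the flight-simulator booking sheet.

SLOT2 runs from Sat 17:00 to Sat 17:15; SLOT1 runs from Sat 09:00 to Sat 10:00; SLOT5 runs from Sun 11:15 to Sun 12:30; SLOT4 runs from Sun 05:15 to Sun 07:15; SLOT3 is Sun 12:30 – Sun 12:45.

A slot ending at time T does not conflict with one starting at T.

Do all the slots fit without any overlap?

Sorted by start: SLOT1, SLOT2, SLOT4, SLOT5, SLOT3.
SLOT2 starts after SLOT1 ends — done with SLOT1.
SLOT4 starts after SLOT2 ends — done with SLOT2.
SLOT5 starts after SLOT4 ends — done with SLOT4.
SLOT3 starts exactly when SLOT5 ends (back-to-back, no overlap).
Every pair is clear; the schedule has no overlaps.

Yes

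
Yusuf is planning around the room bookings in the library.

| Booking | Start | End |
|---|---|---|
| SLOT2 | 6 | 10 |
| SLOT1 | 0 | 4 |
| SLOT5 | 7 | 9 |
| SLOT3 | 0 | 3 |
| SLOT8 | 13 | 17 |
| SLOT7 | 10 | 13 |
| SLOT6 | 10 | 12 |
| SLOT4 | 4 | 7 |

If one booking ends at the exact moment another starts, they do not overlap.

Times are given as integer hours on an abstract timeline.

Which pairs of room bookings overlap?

SLOT1 & SLOT3, SLOT2 & SLOT4, SLOT2 & SLOT5, SLOT6 & SLOT7

Sorted by start: SLOT1, SLOT3, SLOT4, SLOT2, SLOT5, SLOT6, SLOT7, SLOT8.
SLOT3 starts before SLOT1 ends → SLOT1 and SLOT3 overlap.
SLOT4 starts exactly when SLOT1 ends (back-to-back, no overlap), so SLOT1 has no further overlaps.
SLOT4 starts after SLOT3 ends, so SLOT3 has no further overlaps.
SLOT2 starts before SLOT4 ends → SLOT4 and SLOT2 overlap.
SLOT5 starts exactly when SLOT4 ends (back-to-back, no overlap), so SLOT4 has no further overlaps.
SLOT5 starts before SLOT2 ends → SLOT2 and SLOT5 overlap.
SLOT6 starts exactly when SLOT2 ends (back-to-back, no overlap), so SLOT2 has no further overlaps.
SLOT6 starts after SLOT5 ends, so SLOT5 has no further overlaps.
SLOT7 starts before SLOT6 ends → SLOT6 and SLOT7 overlap.
SLOT8 starts after SLOT6 ends.
SLOT8 starts exactly when SLOT7 ends (back-to-back, no overlap).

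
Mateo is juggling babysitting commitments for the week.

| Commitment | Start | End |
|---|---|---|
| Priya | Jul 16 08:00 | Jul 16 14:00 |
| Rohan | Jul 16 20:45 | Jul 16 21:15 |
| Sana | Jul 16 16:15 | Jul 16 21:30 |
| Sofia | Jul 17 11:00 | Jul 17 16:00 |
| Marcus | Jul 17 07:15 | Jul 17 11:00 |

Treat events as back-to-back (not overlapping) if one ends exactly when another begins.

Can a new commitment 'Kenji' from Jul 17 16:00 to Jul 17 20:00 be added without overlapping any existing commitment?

Priya: ends Jul 16 14:00 at or before Kenji starts Jul 17 16:00 → clear.
Sana: ends Jul 16 21:30 at or before Kenji starts Jul 17 16:00 → clear.
Rohan: ends Jul 16 21:15 at or before Kenji starts Jul 17 16:00 → clear.
Marcus: ends Jul 17 11:00 at or before Kenji starts Jul 17 16:00 → clear.
Sofia: ends Jul 17 16:00 at or before Kenji starts Jul 17 16:00 → clear.

Yes — the slot is free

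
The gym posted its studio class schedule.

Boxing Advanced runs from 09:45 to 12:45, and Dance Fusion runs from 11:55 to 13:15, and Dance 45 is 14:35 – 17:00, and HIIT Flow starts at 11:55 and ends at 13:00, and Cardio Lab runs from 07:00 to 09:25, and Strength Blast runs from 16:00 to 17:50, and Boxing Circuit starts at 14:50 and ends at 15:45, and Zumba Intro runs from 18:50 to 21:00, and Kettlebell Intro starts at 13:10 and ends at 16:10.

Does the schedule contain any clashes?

Sorted by start: Cardio Lab, Boxing Advanced, Dance Fusion, HIIT Flow, Kettlebell Intro, Dance 45, Boxing Circuit, Strength Blast, Zumba Intro.
Boxing Advanced starts after Cardio Lab ends, so Cardio Lab has no further overlaps.
Dance Fusion starts before Boxing Advanced ends → Boxing Advanced and Dance Fusion overlap.
That's a conflict, so the schedule is not conflict-free.

Yes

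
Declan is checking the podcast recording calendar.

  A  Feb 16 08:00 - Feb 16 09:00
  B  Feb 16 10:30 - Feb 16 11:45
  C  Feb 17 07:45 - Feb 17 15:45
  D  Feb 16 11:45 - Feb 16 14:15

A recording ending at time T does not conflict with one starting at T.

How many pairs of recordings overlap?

0

Two intervals overlap when each starts before the other ends.
Sorted by start: A, B, D, C.
B starts after A ends, so A has no further overlaps.
D starts exactly when B ends (back-to-back, no overlap), so B has no further overlaps.
C starts after D ends.
No pair overlaps.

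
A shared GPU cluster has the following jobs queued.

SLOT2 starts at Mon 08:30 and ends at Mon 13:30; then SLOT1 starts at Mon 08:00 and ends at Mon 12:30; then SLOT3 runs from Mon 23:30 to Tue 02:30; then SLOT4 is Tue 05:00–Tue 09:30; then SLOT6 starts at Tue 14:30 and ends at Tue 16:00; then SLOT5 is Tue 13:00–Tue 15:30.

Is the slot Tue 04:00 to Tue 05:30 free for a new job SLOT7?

No — it overlaps SLOT4

SLOT1: ends Mon 12:30 at or before SLOT7 starts Tue 04:00 → clear.
SLOT2: ends Mon 13:30 at or before SLOT7 starts Tue 04:00 → clear.
SLOT3: ends Tue 02:30 at or before SLOT7 starts Tue 04:00 → clear.
SLOT4: starts Tue 05:00 before SLOT7 ends Tue 05:30, and ends Tue 09:30 after SLOT7 starts Tue 04:00 → overlap.
SLOT5: starts Tue 13:00 at or after SLOT7 ends Tue 05:30 → clear.
SLOT6: starts Tue 14:30 at or after SLOT7 ends Tue 05:30 → clear.
SLOT7 overlaps SLOT4.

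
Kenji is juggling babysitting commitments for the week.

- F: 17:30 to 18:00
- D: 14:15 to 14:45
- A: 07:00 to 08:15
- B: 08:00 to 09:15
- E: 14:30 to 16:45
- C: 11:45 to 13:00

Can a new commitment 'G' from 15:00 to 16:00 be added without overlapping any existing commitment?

A: ends 08:15 at or before G starts 15:00 → clear.
B: ends 09:15 at or before G starts 15:00 → clear.
C: ends 13:00 at or before G starts 15:00 → clear.
D: ends 14:45 at or before G starts 15:00 → clear.
E: starts 14:30 before G ends 16:00, and ends 16:45 after G starts 15:00 → overlap.
F: starts 17:30 at or after G ends 16:00 → clear.
G overlaps E.

No — it overlaps E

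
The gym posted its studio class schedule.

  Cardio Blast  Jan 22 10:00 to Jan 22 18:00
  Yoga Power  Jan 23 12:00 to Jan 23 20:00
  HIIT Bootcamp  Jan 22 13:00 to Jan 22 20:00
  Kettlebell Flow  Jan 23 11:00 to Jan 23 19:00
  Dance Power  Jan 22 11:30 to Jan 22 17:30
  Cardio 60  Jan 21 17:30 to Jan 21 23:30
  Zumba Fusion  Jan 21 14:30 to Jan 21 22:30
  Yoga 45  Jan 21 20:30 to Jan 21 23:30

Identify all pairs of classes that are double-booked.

Sorted by start: Zumba Fusion, Cardio 60, Yoga 45, Cardio Blast, Dance Power, HIIT Bootcamp, Kettlebell Flow, Yoga Power.
Cardio 60 starts before Zumba Fusion ends → Zumba Fusion and Cardio 60 overlap.
Yoga 45 starts before Zumba Fusion ends → Zumba Fusion and Yoga 45 overlap.
Cardio Blast starts after Zumba Fusion ends, so Zumba Fusion has no further overlaps.
Yoga 45 starts before Cardio 60 ends → Cardio 60 and Yoga 45 overlap.
Cardio Blast starts after Cardio 60 ends, so Cardio 60 has no further overlaps.
Cardio Blast starts after Yoga 45 ends, so Yoga 45 has no further overlaps.
Dance Power starts before Cardio Blast ends → Cardio Blast and Dance Power overlap.
HIIT Bootcamp starts before Cardio Blast ends → Cardio Blast and HIIT Bootcamp overlap.
Kettlebell Flow starts after Cardio Blast ends, so Cardio Blast has no further overlaps.
HIIT Bootcamp starts before Dance Power ends → Dance Power and HIIT Bootcamp overlap.
Kettlebell Flow starts after Dance Power ends, so Dance Power has no further overlaps.
Kettlebell Flow starts after HIIT Bootcamp ends, so HIIT Bootcamp has no further overlaps.
Yoga Power starts before Kettlebell Flow ends → Kettlebell Flow and Yoga Power overlap.

Cardio 60 & Yoga 45, Cardio 60 & Zumba Fusion, Cardio Blast & Dance Power, Cardio Blast & HIIT Bootcamp, Dance Power & HIIT Bootcamp, Kettlebell Flow & Yoga Power, Yoga 45 & Zumba Fusion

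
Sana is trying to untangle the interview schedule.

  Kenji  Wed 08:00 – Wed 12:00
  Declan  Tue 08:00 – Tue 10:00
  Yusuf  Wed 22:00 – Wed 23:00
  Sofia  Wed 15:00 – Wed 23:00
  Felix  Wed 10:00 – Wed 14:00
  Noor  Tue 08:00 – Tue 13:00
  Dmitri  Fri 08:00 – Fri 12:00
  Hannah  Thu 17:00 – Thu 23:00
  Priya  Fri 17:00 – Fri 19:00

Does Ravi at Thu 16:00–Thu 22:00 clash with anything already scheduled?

Yes — it overlaps Hannah

Declan: ends Tue 10:00 at or before Ravi starts Thu 16:00 → clear.
Noor: ends Tue 13:00 at or before Ravi starts Thu 16:00 → clear.
Kenji: ends Wed 12:00 at or before Ravi starts Thu 16:00 → clear.
Felix: ends Wed 14:00 at or before Ravi starts Thu 16:00 → clear.
Sofia: ends Wed 23:00 at or before Ravi starts Thu 16:00 → clear.
Yusuf: ends Wed 23:00 at or before Ravi starts Thu 16:00 → clear.
Hannah: starts Thu 17:00 before Ravi ends Thu 22:00, and ends Thu 23:00 after Ravi starts Thu 16:00 → overlap.
Dmitri: starts Fri 08:00 at or after Ravi ends Thu 22:00 → clear.
Priya: starts Fri 17:00 at or after Ravi ends Thu 22:00 → clear.
Ravi overlaps Hannah.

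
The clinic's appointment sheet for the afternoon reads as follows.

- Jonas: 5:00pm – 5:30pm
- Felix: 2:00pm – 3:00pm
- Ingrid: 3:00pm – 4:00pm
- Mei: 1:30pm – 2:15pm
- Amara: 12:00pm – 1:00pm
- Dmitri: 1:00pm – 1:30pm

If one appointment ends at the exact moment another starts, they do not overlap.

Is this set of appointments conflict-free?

Sorted by start: Amara, Dmitri, Mei, Felix, Ingrid, Jonas.
Dmitri starts exactly when Amara ends (back-to-back, no overlap), so Amara has no further overlaps.
Mei starts exactly when Dmitri ends (back-to-back, no overlap), so Dmitri has no further overlaps.
Felix starts before Mei ends → Mei and Felix overlap.
That's a conflict, so the schedule is not conflict-free.

No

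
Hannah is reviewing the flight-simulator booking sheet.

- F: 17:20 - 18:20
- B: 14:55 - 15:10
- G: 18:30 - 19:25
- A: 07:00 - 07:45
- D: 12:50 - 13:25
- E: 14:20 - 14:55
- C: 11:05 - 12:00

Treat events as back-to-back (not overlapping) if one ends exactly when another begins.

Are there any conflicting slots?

Sorted by start: A, C, D, E, B, F, G.
C starts after A ends; A is clear from here.
D starts after C ends; C is clear from here.
E starts after D ends; D is clear from here.
B starts exactly when E ends (back-to-back, no overlap); E is clear from here.
F starts after B ends; B is clear from here.
G starts after F ends.
Every pair is clear; the schedule has no overlaps.

No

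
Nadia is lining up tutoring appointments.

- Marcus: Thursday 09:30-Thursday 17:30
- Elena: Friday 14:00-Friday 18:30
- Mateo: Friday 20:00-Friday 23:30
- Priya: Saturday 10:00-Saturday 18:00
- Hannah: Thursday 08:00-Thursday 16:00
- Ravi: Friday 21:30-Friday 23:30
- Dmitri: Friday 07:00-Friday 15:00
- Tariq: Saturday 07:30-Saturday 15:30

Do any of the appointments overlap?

Sorted by start: Hannah, Marcus, Dmitri, Elena, Mateo, Ravi, Tariq, Priya.
Marcus starts before Hannah ends → Hannah and Marcus overlap.
That's a conflict, so the schedule is not conflict-free.

Yes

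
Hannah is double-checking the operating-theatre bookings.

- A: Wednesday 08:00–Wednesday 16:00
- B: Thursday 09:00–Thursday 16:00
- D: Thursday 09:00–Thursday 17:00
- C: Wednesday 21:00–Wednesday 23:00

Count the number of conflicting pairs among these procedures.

1

Sorted by start: A, C, B, D.
C starts after A ends, so nothing later overlaps A either.
B starts after C ends, so nothing later overlaps C either.
D starts before B ends → B and D overlap.
Overlapping pairs: B & D — 1 in total.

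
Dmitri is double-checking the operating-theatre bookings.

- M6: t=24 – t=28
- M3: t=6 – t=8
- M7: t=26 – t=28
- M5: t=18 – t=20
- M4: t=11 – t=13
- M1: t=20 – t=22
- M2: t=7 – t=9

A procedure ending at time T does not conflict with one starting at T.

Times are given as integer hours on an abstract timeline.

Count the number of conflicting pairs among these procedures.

Check each pair: they overlap iff neither finishes before the other starts.
Sorted by start: M3, M2, M4, M5, M1, M6, M7.
M2 starts before M3 ends → M3 and M2 overlap.
M4 starts after M3 ends — done with M3.
M4 starts after M2 ends — done with M2.
M5 starts after M4 ends — done with M4.
M1 starts exactly when M5 ends (back-to-back, no overlap) — done with M5.
M6 starts after M1 ends — done with M1.
M7 starts before M6 ends → M6 and M7 overlap.
Overlapping pairs: M2 & M3, M6 & M7 — 2 in total.

2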